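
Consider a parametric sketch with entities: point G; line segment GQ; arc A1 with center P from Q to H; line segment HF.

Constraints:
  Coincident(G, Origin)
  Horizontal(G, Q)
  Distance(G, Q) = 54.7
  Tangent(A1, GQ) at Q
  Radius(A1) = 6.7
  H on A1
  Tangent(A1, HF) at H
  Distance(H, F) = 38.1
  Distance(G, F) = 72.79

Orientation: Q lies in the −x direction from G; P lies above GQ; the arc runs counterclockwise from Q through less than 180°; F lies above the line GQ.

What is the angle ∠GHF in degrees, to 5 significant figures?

113.04°

Checks: G.y = 0.00, Q.y = 0.00 ✓; |PH| = 6.700 ✓; ∠(PH, HF) = 90.00° ✓; |HF| = 38.10 ✓; |GF| = 72.79 ✓.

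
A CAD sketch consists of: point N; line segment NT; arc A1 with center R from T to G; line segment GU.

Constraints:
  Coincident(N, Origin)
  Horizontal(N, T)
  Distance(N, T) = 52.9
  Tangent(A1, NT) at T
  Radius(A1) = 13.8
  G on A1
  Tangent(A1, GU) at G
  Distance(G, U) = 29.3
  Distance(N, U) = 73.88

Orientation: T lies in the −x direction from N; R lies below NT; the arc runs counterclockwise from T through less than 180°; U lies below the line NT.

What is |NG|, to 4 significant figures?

68.47

Checks: |RG| = 13.80 ✓; ∠(RG, GU) = 90.00° ✓; |GU| = 29.30 ✓; |NU| = 73.88 ✓.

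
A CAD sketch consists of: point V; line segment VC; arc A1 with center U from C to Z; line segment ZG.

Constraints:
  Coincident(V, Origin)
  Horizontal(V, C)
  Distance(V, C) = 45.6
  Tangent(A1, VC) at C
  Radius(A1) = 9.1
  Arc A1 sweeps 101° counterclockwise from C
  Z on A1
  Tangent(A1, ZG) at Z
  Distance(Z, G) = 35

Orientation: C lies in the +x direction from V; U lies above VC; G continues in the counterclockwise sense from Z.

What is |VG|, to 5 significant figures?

65.822

V is at the origin; VC is horizontal with |VC| = 45.6 and C on the +x side, so C = (45.600, 0.0000). A1 meets VC tangentially, so UC is at right angles to VC, so U = C + (0, 9.1) = (45.600, 9.1000). On A1, C sits at bearing -90° from U; a 101° counterclockwise sweep puts Z at bearing 11°, so Z = U + 9.1·(cos 11°, sin 11°) = (54.533, 10.836). A1 meets ZG tangentially, so UZ is at right angles to ZG, so ZG runs along (−sin 11°, cos 11°); with |ZG| = 35.0, G = (47.854, 45.193). Then |VG| = |G − V| = 65.822.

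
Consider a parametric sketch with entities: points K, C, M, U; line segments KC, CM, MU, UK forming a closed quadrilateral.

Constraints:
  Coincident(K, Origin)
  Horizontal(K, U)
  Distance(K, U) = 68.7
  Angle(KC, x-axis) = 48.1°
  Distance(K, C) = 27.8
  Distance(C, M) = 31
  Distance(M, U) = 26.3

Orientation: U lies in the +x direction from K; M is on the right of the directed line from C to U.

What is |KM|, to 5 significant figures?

42.424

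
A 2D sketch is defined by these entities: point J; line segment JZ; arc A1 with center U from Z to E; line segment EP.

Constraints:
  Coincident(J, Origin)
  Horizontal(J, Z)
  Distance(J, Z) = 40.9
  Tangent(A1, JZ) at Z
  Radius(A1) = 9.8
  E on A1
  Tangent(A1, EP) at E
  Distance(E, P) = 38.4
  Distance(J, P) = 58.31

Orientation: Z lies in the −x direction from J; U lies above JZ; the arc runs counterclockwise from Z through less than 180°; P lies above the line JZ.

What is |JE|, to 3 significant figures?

32.7

Checks: |UE| = 9.800 ✓; ∠(UE, EP) = 90.00° ✓; |EP| = 38.40 ✓; |JP| = 58.31 ✓.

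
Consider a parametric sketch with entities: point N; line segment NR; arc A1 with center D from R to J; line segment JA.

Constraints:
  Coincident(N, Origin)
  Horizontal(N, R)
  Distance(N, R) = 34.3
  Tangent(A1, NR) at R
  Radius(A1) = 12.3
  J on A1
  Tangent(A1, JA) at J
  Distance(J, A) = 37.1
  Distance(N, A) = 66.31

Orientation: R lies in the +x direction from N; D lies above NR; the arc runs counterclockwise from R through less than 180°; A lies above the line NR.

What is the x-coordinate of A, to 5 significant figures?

43.116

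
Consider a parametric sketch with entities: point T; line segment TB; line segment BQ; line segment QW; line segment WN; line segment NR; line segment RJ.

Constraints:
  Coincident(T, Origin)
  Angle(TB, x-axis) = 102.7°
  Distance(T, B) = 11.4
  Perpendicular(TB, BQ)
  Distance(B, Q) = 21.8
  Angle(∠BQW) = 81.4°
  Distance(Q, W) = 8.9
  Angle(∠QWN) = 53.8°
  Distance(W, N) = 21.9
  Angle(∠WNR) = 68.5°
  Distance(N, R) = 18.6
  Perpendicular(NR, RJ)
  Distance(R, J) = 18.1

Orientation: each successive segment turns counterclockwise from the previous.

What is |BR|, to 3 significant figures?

26.1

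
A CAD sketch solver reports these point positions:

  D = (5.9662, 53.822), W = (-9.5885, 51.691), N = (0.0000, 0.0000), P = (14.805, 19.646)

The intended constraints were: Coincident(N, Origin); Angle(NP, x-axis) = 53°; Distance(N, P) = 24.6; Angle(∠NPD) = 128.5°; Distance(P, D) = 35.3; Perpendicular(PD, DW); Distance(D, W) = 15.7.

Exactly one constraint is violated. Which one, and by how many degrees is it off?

Perpendicular(PD, DW) — off by 6.70°.

N = (0.00, 0.00) ✓; NP at 53.00° ✓; |NP| = 24.60 ✓; ∠NPD = 128.5° ✓; |PD| = 35.30 ✓; ∠(PD, DW) = 83.30° ✗; |DW| = 15.70 ✓.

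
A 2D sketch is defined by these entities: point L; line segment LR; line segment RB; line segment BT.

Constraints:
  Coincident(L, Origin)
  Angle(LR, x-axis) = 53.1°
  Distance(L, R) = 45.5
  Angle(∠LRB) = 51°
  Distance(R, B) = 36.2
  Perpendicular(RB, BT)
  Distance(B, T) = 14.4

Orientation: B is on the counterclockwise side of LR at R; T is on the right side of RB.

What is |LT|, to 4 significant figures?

50.33

L is at the origin; LR runs at 53.1° with length 45.5, so R = 45.5·(cos 53.1°, sin 53.1°) = (27.32, 36.39). ∠LRB = 51.0°, so RB runs at 53.1° + (180° − 51.0°) = 182.1° from the x-axis; with |RB| = 36.2, B = R + 36.2·(cos 182.1°, sin 182.1°) = (-8.857, 35.06). RB ⟂ BT; with |BT| = 14.4 on the right of RB, T = B + 14.4·(-0.03664, 0.9993) = (-9.384, 49.45). Then |LT| = |T − L| = 50.33.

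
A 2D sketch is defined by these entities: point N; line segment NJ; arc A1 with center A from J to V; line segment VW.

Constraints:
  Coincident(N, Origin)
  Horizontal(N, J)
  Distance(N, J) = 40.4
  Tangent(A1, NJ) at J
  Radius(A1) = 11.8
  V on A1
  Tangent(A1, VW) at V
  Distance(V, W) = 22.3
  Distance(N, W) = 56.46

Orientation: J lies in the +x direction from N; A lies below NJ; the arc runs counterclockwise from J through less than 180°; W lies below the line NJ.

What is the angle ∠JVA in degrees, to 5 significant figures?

28.427°

Checks: |AV| = 11.80 ✓; ∠(AV, VW) = 90.00° ✓; |VW| = 22.30 ✓; |NW| = 56.46 ✓.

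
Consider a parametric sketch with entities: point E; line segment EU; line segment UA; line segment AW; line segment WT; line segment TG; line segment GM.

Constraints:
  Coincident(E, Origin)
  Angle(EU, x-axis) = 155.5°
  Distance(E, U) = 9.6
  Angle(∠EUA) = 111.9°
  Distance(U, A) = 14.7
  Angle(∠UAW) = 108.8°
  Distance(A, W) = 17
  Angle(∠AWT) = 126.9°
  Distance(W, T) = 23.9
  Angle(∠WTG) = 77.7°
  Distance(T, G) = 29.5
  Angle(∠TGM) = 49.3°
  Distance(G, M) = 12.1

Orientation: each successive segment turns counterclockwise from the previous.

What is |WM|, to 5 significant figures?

21.768

E is at the origin; EU runs at 155.5° with length 9.6, so U = (-8.7356, 3.9811). ∠EUA = 111.9° gives UA at -136.40° from the x-axis; with |UA| = 14.7, A = (-19.381, -6.1564). ∠UAW = 108.8° gives AW at -65.200° from the x-axis; with |AW| = 17.0, W = (-12.250, -21.589). ∠AWT = 126.9° gives WT at -12.100° from the x-axis; with |WT| = 23.9, T = (11.119, -26.598). ∠WTG = 77.7° gives TG at 90.200° from the x-axis; with |TG| = 29.5, G = (11.016, 2.9014). ∠TGM = 49.3° gives GM at -139.10° from the x-axis; with |GM| = 12.1, M = (1.8699, -5.0210). Then |WM| = |M − W| = 21.768.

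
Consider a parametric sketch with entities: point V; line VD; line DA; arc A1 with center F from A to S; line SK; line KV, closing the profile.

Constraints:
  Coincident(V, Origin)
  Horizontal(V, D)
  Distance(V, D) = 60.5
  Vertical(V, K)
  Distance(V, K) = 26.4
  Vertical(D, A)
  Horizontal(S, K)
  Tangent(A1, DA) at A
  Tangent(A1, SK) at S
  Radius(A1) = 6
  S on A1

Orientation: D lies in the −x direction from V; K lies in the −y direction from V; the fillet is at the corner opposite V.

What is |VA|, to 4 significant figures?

63.85

V is at the origin; V and D share the same y with |VD| = 60.5 and D on the −x side, so D = (-60.50, 0.000). VK is vertical with |VK| = 26.4 and K on the −y side, so K = (0.000, -26.40). The virtual corner opposite V is at (-60.50, -26.40). A1 meets DA tangentially, so FA is at right angles to DA and A1 meets SK tangentially, so FS is at right angles to SK, with radius 6.0, so the center F sits 6.0 in from both sides at F = (-54.50, -20.40). That places the tangent points at A = (-60.50, -20.40) on DA and S = (-54.50, -26.40) on SK. Then |VA| = |A − V| = 63.85.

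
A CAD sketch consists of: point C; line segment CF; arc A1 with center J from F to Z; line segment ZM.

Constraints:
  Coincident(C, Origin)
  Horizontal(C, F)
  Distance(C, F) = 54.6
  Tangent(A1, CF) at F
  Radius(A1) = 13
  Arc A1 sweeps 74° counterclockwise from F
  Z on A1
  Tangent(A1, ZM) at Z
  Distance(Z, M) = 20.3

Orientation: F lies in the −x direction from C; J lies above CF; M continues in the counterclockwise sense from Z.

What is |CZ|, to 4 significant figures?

43.14

C is at the origin; C and F share the same y with |CF| = 54.6 and F on the −x side, so F = (-54.60, 0.000). A1 meets CF tangentially, so JF is at right angles to CF, so J = F + (0, 13) = (-54.60, 13.00). On A1, F sits at bearing -90° from J; a 74° counterclockwise sweep puts Z at bearing -16°, so Z = J + 13.0·(cos -16°, sin -16°) = (-42.10, 9.417). Then |CZ| = |Z − C| = 43.14.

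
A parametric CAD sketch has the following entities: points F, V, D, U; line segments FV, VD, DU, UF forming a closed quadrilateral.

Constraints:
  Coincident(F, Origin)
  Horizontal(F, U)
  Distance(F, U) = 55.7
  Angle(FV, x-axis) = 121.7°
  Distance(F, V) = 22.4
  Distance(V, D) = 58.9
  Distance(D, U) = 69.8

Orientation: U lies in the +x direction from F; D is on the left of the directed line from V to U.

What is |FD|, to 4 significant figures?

68.98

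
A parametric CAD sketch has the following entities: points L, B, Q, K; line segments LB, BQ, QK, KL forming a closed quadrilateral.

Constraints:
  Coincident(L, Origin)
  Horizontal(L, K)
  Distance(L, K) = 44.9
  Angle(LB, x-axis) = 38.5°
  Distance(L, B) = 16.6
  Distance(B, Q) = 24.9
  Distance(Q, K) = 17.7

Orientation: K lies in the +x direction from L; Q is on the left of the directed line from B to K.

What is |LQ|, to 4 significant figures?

40.52

Checks: |BQ| = 24.90 ✓; |QK| = 17.70 ✓.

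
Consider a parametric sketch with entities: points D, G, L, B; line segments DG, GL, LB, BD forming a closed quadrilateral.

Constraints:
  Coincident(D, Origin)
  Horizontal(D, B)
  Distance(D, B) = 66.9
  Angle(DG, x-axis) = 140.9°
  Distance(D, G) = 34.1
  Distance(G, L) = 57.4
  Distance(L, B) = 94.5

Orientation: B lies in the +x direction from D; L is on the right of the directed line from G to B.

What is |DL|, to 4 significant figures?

41.15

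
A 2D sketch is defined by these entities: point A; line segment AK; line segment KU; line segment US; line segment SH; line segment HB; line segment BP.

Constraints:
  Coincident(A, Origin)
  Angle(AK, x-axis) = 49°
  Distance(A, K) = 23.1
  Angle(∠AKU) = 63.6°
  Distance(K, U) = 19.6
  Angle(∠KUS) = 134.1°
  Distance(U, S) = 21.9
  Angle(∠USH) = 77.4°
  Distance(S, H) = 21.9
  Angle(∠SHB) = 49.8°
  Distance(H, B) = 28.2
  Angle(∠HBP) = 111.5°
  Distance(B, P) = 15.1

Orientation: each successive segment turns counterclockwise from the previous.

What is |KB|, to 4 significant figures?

20.45

∠USH = 77.4° gives SH at -46.10° from the x-axis; with |SH| = 21.9, H = (-7.339, -4.783). ∠SHB = 49.8° gives HB at 84.10° from the x-axis; with |HB| = 28.2, B = (-4.441, 23.27). Then |KB| = |B − K| = 20.45.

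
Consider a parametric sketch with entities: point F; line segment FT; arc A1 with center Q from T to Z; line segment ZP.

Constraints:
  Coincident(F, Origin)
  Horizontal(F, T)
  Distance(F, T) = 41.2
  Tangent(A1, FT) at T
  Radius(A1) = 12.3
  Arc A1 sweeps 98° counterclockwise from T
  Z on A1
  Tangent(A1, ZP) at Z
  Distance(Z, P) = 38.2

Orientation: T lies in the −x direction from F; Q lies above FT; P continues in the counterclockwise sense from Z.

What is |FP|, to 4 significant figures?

62.18

F is at the origin; FT is horizontal with |FT| = 41.2 and T on the −x side, so T = (-41.20, 0.000). Tangency of A1 to FT means the radius QT is perpendicular to FT, so Q = T + (0, 12.3) = (-41.20, 12.30). On A1, T sits at bearing -90° from Q; a 98° counterclockwise sweep puts Z at bearing 8°, so Z = Q + 12.3·(cos 8°, sin 8°) = (-29.02, 14.01). A1 meets ZP tangentially, so QZ is at right angles to ZP, so ZP runs along (−sin 8°, cos 8°); with |ZP| = 38.2, P = (-34.34, 51.84). Then |FP| = |P − F| = 62.18.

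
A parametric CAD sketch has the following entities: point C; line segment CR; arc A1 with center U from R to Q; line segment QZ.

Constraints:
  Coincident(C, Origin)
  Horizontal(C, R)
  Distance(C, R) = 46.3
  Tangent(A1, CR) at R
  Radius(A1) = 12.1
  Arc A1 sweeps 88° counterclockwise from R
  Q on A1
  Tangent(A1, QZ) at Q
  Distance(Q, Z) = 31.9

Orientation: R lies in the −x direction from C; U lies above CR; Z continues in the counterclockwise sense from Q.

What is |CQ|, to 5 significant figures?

36.146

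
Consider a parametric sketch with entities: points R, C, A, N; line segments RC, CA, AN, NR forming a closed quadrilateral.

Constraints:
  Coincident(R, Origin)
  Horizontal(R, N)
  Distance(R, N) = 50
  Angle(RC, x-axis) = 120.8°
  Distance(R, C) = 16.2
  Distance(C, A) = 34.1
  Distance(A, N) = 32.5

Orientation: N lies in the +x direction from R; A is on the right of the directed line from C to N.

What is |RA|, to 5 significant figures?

19.771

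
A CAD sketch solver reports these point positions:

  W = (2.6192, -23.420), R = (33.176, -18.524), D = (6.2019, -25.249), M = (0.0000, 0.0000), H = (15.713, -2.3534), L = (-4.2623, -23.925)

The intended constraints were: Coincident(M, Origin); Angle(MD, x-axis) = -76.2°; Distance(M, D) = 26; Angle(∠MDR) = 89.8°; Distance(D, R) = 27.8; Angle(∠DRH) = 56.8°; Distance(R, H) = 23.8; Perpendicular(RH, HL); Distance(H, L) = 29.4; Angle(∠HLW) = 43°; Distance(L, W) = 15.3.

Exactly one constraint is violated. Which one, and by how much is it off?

Distance(L, W) = 15.3 — off by 8.40.

M = (0.00, 0.00) ✓; MD at -76.20° ✓; |MD| = 26.00 ✓; ∠MDR = 89.80° ✓; |DR| = 27.80 ✓; ∠DRH = 56.80° ✓; |RH| = 23.80 ✓; ∠(RH, HL) = 90.00° ✓; |HL| = 29.40 ✓; ∠HLW = 43.00° ✓; |LW| = 6.900 ✗.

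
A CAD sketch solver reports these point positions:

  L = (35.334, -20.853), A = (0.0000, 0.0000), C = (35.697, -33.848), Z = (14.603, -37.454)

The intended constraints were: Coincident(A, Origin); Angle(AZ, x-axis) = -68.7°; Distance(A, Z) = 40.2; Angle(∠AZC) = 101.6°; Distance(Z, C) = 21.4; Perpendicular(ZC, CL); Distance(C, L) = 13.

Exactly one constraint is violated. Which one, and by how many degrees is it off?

Perpendicular(ZC, CL) — off by 8.10°.

A = (0.00, 0.00) ✓; AZ at -68.70° ✓; |AZ| = 40.20 ✓; ∠AZC = 101.6° ✓; |ZC| = 21.40 ✓; ∠(ZC, CL) = 81.90° ✗; |CL| = 13.00 ✓.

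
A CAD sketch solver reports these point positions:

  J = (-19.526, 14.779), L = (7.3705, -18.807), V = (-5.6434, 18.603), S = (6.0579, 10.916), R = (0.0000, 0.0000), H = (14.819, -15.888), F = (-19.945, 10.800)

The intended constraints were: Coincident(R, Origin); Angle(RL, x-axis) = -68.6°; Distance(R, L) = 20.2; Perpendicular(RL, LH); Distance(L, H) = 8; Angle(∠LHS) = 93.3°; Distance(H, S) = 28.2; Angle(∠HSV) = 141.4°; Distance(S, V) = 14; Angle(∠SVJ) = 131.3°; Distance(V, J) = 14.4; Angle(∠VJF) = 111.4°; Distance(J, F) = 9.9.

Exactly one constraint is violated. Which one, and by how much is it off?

Distance(J, F) = 9.9 — off by 5.90.

R = (0.00, 0.00) ✓; RL at -68.60° ✓; |RL| = 20.20 ✓; ∠(RL, LH) = 90.00° ✓; |LH| = 8.000 ✓; ∠LHS = 93.30° ✓; |HS| = 28.20 ✓; ∠HSV = 141.4° ✓; |SV| = 14.00 ✓; ∠SVJ = 131.3° ✓; |VJ| = 14.40 ✓; ∠VJF = 111.4° ✓; |JF| = 4.001 ✗.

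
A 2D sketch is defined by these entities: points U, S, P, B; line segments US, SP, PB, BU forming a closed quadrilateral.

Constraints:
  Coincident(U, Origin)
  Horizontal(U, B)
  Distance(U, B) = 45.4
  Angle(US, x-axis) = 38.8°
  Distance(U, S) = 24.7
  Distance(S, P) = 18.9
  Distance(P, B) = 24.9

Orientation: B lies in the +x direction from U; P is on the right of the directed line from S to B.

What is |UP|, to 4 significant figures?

21.00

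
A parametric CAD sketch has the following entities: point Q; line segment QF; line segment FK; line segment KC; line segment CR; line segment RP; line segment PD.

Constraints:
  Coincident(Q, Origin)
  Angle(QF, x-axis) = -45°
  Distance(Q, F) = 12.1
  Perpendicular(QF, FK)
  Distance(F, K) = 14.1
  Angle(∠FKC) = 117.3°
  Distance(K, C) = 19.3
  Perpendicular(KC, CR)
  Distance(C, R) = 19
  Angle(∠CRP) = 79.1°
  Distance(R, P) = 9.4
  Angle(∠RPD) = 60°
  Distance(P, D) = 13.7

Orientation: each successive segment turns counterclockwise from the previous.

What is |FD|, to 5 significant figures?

26.127

Q is at the origin; QF runs at -45.0° with length 12.1, so F = (8.5560, -8.5560). The perpendicularity gives FK at right angles to QF, so FK runs at 45.000°; with |FK| = 14.1, K = (18.526, 1.4142). ∠FKC = 117.3° gives KC at 107.70° from the x-axis; with |KC| = 19.3, C = (12.658, 19.801). KC is perpendicular to CR, so CR runs at -162.30°; with |CR| = 19.0, R = (-5.4422, 14.024). ∠CRP = 79.1° gives RP at -61.400° from the x-axis; with |RP| = 9.4, P = (-0.94251, 5.7709). ∠RPD = 60.0° gives PD at 58.600° from the x-axis; with |PD| = 13.7, D = (6.1953, 17.465). Then |FD| = |D − F| = 26.127.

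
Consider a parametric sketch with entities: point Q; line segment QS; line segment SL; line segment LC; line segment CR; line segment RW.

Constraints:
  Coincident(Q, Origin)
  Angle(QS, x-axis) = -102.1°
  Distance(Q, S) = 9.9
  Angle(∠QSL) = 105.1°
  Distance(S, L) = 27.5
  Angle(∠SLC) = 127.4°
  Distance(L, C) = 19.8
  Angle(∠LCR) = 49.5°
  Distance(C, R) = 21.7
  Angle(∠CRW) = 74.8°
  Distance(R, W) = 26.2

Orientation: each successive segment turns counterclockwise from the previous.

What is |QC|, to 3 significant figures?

42.6

Q is at the origin; QS runs at -102.1° with length 9.9, so S = (-2.08, -9.68). ∠QSL = 105.1° gives SL at -27.2° from the x-axis; with |SL| = 27.5, L = (22.4, -22.3). ∠SLC = 127.4° gives LC at 25.4° from the x-axis; with |LC| = 19.8, C = (40.3, -13.8). Then |QC| = |C − Q| = 42.6.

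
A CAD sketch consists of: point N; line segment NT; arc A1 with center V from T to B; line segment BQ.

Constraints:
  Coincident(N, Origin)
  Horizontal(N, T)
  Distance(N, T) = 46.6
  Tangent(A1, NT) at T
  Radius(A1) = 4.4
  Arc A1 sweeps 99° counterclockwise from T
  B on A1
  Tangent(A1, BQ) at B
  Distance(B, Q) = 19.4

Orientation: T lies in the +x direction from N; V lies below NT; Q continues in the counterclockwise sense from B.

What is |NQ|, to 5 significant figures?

51.372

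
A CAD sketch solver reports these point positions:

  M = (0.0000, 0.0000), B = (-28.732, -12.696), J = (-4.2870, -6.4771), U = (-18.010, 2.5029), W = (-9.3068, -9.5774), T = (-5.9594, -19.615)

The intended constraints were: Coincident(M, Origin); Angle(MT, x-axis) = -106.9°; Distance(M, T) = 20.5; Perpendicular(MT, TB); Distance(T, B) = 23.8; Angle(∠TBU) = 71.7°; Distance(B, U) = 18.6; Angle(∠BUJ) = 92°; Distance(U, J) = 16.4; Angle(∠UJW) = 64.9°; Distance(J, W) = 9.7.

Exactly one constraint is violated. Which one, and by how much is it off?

Distance(J, W) = 9.7 — off by 3.80.

M = (0.00, 0.00) ✓; MT at -106.9° ✓; |MT| = 20.50 ✓; ∠(MT, TB) = 90.00° ✓; |TB| = 23.80 ✓; ∠TBU = 71.70° ✓; |BU| = 18.60 ✓; ∠BUJ = 92.00° ✓; |UJ| = 16.40 ✓; ∠UJW = 64.90° ✓; |JW| = 5.900 ✗.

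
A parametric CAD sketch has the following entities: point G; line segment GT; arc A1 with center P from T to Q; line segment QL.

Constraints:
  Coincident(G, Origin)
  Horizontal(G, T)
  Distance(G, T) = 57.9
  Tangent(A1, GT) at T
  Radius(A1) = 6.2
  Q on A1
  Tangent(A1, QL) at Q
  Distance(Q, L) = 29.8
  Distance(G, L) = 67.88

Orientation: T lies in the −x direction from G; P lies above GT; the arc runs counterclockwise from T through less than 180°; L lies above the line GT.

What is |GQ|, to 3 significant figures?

52.3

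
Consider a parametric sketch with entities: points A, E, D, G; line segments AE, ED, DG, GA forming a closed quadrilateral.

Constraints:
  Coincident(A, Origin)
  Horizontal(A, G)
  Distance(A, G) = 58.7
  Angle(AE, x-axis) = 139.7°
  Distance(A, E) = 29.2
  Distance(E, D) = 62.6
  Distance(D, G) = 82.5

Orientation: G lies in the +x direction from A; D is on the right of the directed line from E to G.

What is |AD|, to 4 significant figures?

44.43

A is at the origin; A and G share the same y with |AG| = 58.7 and G in +x, so G = (58.7, 0). AE runs at 139.7° with |AE| = 29.2, so E = (-22.27, 18.89). D is determined by |ED| = 62.6 and |DG| = 82.5 together: it lies at the intersection of circle(E, 62.6) and circle(G, 82.5). With |EG| = 83.14, the foot of the radical line on EG is 24.21 from E and the perpendicular offset is √(62.6² − 24.21²) = 57.73. Taking the right-of-EG solution: D = (-11.81, -42.83).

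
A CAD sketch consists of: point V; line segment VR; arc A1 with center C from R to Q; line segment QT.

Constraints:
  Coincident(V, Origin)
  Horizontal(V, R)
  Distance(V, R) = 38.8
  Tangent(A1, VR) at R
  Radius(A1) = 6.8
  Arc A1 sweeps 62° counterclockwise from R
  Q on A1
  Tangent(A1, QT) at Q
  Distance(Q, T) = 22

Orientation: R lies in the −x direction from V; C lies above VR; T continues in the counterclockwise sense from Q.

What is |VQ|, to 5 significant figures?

32.994

A1 meets VR tangentially, so CR is at right angles to VR, so C = R + (0, 6.8) = (-38.800, 6.8000). On A1, R sits at bearing -90° from C; a 62° counterclockwise sweep puts Q at bearing -28°, so Q = C + 6.8·(cos -28°, sin -28°) = (-32.796, 3.6076). Then |VQ| = |Q − V| = 32.994.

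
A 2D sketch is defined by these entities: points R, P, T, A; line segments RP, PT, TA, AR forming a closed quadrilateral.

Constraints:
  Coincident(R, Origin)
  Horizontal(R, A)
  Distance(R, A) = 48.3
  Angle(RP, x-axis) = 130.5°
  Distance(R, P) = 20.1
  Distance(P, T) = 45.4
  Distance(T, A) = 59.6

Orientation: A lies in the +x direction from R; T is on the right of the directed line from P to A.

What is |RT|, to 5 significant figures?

29.373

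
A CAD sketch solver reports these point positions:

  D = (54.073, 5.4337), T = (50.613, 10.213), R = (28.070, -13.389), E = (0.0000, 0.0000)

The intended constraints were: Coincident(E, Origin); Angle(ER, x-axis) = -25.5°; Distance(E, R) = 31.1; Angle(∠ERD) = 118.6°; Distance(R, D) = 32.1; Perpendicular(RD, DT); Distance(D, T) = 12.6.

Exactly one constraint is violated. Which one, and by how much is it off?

Distance(D, T) = 12.6 — off by 6.70.

E = (0.00, 0.00) ✓; ER at -25.50° ✓; |ER| = 31.10 ✓; ∠ERD = 118.6° ✓; |RD| = 32.10 ✓; ∠(RD, DT) = 90.00° ✓; |DT| = 5.900 ✗.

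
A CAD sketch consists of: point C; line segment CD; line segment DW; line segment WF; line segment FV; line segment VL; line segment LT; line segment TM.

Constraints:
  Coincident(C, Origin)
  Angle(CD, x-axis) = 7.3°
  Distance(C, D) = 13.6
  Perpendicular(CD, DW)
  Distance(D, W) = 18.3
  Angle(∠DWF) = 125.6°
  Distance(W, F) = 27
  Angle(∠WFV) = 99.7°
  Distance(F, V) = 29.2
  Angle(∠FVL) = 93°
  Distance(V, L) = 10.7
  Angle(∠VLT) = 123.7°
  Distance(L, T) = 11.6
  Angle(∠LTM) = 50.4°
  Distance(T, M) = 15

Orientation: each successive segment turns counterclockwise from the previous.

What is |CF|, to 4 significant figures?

35.03

C is at the origin; CD runs at 7.3° with length 13.6, so D = (13.49, 1.728). The perpendicularity gives DW at right angles to CD, so DW runs at 97.30°; with |DW| = 18.3, W = (11.16, 19.88). ∠DWF = 125.6° gives WF at 151.7° from the x-axis; with |WF| = 27.0, F = (-12.61, 32.68). Then |CF| = |F − C| = 35.03.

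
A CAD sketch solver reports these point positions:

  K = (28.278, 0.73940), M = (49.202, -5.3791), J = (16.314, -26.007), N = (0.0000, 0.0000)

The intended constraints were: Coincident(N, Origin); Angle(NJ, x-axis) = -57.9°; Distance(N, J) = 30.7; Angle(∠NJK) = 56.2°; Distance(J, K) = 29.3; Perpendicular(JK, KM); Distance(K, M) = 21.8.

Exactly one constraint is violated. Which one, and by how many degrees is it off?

Perpendicular(JK, KM) — off by 7.80°.

N = (0.00, 0.00) ✓; NJ at -57.90° ✓; |NJ| = 30.70 ✓; ∠NJK = 56.20° ✓; |JK| = 29.30 ✓; ∠(JK, KM) = 82.20° ✗; |KM| = 21.80 ✓.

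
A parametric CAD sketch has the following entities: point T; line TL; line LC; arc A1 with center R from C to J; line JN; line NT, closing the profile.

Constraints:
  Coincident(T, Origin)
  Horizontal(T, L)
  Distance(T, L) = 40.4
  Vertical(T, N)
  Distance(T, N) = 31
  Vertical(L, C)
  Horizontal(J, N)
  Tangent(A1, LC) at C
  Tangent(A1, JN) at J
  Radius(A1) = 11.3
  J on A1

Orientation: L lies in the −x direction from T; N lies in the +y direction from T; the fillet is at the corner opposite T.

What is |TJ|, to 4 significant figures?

42.52

T is at the origin; T and L share the same y with |TL| = 40.4 and L on the −x side, so L = (-40.40, 0.000). TN is vertical with |TN| = 31.0 and N on the +y side, so N = (0.000, 31.00). The virtual corner opposite T is at (-40.40, 31.00). A1 meets LC tangentially, so RC is at right angles to LC and tangency of A1 to JN means the radius RJ is perpendicular to JN, with radius 11.3, so the center R sits 11.3 in from both sides at R = (-29.10, 19.70). That places the tangent points at C = (-40.40, 19.70) on LC and J = (-29.10, 31.00) on JN. Then |TJ| = |J − T| = 42.52.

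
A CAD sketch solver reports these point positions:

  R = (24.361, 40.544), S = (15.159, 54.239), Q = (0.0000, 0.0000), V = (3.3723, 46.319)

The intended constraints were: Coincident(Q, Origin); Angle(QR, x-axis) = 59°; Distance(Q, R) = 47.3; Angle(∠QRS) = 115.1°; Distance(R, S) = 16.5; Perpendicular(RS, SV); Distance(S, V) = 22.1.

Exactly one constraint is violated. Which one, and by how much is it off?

Distance(S, V) = 22.1 — off by 7.90.

Q = (0.00, 0.00) ✓; QR at 59.00° ✓; |QR| = 47.30 ✓; ∠QRS = 115.1° ✓; |RS| = 16.50 ✓; ∠(RS, SV) = 90.00° ✓; |SV| = 14.20 ✗.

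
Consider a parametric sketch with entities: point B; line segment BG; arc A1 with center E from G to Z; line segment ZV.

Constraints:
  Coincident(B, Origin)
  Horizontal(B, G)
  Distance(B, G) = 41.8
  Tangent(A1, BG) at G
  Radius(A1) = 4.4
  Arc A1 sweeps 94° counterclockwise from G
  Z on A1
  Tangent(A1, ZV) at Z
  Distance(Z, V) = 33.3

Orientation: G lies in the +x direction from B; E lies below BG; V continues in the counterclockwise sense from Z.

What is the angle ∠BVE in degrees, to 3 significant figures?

49.9°

B is at the origin; BG is horizontal with |BG| = 41.8 and G on the +x side, so G = (41.8, 0.00). Tangency of A1 to BG means the radius EG is perpendicular to BG, so E = G + (0, -4.4) = (41.8, -4.40). On A1, G sits at bearing 90° from E; a 94° counterclockwise sweep puts Z at bearing 184°, so Z = E + 4.4·(cos 184°, sin 184°) = (37.4, -4.71). A1 meets ZV tangentially, so EZ is at right angles to ZV, so ZV runs along (−sin 184°, cos 184°); with |ZV| = 33.3, V = (39.7, -37.9). Then cos ∠BVE = VB·VE / (|VB||VE|), giving 49.9°.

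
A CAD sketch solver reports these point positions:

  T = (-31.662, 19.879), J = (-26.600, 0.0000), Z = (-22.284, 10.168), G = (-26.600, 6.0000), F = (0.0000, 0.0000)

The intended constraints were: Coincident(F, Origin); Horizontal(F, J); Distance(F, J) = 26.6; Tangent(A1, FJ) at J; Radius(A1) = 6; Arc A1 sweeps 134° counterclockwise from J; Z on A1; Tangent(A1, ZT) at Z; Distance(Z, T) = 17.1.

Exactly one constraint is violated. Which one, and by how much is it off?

Distance(Z, T) = 17.1 — off by 3.60.

F = (0.00, 0.00) ✓; F.y = 0.00, J.y = 0.00 ✓; |FJ| = 26.60 ✓; ∠(GJ, JF) = 90.00° ✓; |GJ| = 6.000 ✓; bearing(G→Z) − bearing(G→J) = 134.0° ✓; |GZ| = 6.000 ✓; ∠(GZ, ZT) = 90.00° ✓; |ZT| = 13.50 ✗.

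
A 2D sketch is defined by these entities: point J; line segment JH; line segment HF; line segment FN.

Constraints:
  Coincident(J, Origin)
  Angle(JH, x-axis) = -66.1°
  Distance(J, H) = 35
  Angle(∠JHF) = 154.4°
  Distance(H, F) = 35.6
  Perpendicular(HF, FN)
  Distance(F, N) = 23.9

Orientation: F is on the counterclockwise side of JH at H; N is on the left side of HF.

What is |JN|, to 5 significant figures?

67.735

J is at the origin; JH runs at -66.1° with length 35.0, so H = 35.0·(cos -66.1°, sin -66.1°) = (14.180, -31.999). ∠JHF = 154.4°, so HF runs at -66.1° + (180° − 154.4°) = -40.500° from the x-axis; with |HF| = 35.6, F = H + 35.6·(cos -40.500°, sin -40.500°) = (41.250, -55.119). HF ⟂ FN; with |FN| = 23.9 on the left of HF, N = F + 23.9·(0.64945, 0.76041) = (56.772, -36.946). Then |JN| = |N − J| = 67.735.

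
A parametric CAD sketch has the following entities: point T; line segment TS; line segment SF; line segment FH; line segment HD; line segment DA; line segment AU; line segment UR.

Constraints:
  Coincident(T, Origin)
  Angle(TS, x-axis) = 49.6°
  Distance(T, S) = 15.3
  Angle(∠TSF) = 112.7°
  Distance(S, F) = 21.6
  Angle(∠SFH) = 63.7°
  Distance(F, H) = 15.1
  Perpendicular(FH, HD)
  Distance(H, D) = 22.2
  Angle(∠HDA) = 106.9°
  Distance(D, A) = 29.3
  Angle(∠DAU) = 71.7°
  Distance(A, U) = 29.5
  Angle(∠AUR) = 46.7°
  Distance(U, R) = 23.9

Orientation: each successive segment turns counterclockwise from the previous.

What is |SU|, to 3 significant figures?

28.3

T is at the origin; TS runs at 49.6° with length 15.3, so S = (9.92, 11.7). ∠TSF = 112.7° gives SF at 117° from the x-axis; with |SF| = 21.6, F = (0.144, 30.9). ∠SFH = 63.7° gives FH at -127° from the x-axis; with |FH| = 15.1, H = (-8.90, 18.8). The perpendicularity gives HD at right angles to FH, so HD runs at -36.8°; with |HD| = 22.2, D = (8.87, 5.52). ∠HDA = 106.9° gives DA at 36.3° from the x-axis; with |DA| = 29.3, A = (32.5, 22.9). ∠DAU = 71.7° gives AU at 145° from the x-axis; with |AU| = 29.5, U = (8.44, 40.0). Then |SU| = |U − S| = 28.3.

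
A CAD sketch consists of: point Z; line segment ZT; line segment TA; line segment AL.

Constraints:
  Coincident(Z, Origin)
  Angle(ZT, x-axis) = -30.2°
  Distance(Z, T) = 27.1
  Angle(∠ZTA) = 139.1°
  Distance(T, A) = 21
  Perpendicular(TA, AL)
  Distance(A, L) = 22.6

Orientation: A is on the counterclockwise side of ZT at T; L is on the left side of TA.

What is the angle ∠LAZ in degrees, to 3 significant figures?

66.8°

∠ZTA = 139.1°, so TA runs at -30.2° + (180° − 139.1°) = 10.7° from the x-axis; with |TA| = 21.0, A = T + 21.0·(cos 10.7°, sin 10.7°) = (44.1, -9.73). The perpendicularity gives AL at right angles to TA; with |AL| = 22.6 on the left of TA, L = A + 22.6·(-0.186, 0.983) = (39.9, 12.5). Then cos ∠LAZ = AL·AZ / (|AL||AZ|), giving 66.8°.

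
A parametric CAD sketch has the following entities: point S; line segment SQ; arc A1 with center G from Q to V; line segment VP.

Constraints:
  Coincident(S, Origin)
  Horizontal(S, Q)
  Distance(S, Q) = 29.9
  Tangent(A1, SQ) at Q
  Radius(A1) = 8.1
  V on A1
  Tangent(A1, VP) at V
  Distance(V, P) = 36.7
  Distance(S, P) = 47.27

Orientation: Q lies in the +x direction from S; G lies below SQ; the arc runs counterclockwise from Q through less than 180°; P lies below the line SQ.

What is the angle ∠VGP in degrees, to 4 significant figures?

77.55°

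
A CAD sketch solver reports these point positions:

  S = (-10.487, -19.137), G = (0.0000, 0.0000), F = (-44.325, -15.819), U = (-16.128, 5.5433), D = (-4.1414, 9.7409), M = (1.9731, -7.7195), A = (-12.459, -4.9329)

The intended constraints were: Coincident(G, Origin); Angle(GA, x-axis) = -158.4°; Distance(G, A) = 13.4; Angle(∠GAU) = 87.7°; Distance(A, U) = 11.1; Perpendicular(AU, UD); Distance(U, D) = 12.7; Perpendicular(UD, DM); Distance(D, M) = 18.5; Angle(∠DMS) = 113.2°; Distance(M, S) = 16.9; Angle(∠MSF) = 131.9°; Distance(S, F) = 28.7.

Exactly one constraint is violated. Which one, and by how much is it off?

Distance(S, F) = 28.7 — off by 5.30.

G = (0.00, 0.00) ✓; GA at -158.4° ✓; |GA| = 13.40 ✓; ∠GAU = 87.70° ✓; |AU| = 11.10 ✓; ∠(AU, UD) = 90.00° ✓; |UD| = 12.70 ✓; ∠(UD, DM) = 90.00° ✓; |DM| = 18.50 ✓; ∠DMS = 113.2° ✓; |MS| = 16.90 ✓; ∠MSF = 131.9° ✓; |SF| = 34.00 ✗.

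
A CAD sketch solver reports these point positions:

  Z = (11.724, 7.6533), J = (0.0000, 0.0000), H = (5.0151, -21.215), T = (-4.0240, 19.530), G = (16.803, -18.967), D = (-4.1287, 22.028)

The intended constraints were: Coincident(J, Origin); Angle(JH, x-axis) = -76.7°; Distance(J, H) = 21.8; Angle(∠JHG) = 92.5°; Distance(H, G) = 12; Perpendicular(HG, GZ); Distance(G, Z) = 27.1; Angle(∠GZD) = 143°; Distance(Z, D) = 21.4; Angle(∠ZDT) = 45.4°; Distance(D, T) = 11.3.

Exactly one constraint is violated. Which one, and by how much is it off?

Distance(D, T) = 11.3 — off by 8.80.

J = (0.00, 0.00) ✓; JH at -76.70° ✓; |JH| = 21.80 ✓; ∠JHG = 92.50° ✓; |HG| = 12.00 ✓; ∠(HG, GZ) = 90.00° ✓; |GZ| = 27.10 ✓; ∠GZD = 143.0° ✓; |ZD| = 21.40 ✓; ∠ZDT = 45.40° ✓; |DT| = 2.500 ✗.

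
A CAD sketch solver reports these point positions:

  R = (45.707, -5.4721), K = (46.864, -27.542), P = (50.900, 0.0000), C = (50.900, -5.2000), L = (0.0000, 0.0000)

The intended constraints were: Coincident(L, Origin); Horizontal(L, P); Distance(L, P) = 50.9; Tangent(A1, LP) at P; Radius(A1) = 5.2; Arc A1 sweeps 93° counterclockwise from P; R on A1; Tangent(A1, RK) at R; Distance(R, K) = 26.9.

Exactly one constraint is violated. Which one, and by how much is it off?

Distance(R, K) = 26.9 — off by 4.80.

L = (0.00, 0.00) ✓; L.y = 0.00, P.y = 0.00 ✓; |LP| = 50.90 ✓; ∠(CP, PL) = 90.00° ✓; |CP| = 5.200 ✓; bearing(C→R) − bearing(C→P) = 93.00° ✓; |CR| = 5.200 ✓; ∠(CR, RK) = 90.00° ✓; |RK| = 22.10 ✗.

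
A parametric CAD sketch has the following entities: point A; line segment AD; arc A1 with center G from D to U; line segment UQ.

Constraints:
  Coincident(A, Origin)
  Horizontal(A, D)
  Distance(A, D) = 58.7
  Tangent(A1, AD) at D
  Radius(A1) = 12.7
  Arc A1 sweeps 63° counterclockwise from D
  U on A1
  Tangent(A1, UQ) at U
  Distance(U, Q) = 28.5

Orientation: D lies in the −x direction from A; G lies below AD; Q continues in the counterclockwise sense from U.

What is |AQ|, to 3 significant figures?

89.0

A is at the origin; A and D share the same y with |AD| = 58.7 and D on the −x side, so D = (-58.7, 0.00). Tangency of A1 to AD means the radius GD is perpendicular to AD, so G = D + (0, -12.7) = (-58.7, -12.7). On A1, D sits at bearing 90° from G; a 63° counterclockwise sweep puts U at bearing 153°, so U = G + 12.7·(cos 153°, sin 153°) = (-70.0, -6.93). Tangency of A1 to UQ means the radius GU is perpendicular to UQ, so UQ runs along (−sin 153°, cos 153°); with |UQ| = 28.5, Q = (-83.0, -32.3). Then |AQ| = |Q − A| = 89.0.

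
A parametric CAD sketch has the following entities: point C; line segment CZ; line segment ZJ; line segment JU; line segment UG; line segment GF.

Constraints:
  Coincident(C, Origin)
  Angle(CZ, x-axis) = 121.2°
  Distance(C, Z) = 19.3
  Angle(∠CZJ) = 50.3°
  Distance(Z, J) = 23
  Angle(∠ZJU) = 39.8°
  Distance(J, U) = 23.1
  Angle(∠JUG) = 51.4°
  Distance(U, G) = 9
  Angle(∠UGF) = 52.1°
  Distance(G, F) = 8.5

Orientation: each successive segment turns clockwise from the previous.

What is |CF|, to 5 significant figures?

4.0063

∠JUG = 51.4° gives UG at 82.700° from the x-axis; with |UG| = 9.0, G = (-5.8450, 10.035). ∠UGF = 52.1° gives GF at -45.200° from the x-axis; with |GF| = 8.5, F = (0.14442, 4.0037). Then |CF| = |F − C| = 4.0063.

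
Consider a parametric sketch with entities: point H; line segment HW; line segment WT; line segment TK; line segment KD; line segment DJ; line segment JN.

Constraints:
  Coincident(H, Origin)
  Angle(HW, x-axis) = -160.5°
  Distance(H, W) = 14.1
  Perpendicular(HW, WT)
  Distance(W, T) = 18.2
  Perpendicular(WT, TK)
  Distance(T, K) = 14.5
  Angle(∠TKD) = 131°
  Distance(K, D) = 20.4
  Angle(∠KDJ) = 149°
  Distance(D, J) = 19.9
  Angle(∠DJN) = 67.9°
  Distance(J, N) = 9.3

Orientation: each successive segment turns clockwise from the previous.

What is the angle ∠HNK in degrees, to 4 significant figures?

15.56°

∠KDJ = 149.0° gives DJ at -60.50° from the x-axis; with |DJ| = 19.9, J = (21.86, -10.08). ∠DJN = 67.9° gives JN at -172.6° from the x-axis; with |JN| = 9.3, N = (12.63, -11.27). Then cos ∠HNK = NH·NK / (|NH||NK|), giving 15.56°.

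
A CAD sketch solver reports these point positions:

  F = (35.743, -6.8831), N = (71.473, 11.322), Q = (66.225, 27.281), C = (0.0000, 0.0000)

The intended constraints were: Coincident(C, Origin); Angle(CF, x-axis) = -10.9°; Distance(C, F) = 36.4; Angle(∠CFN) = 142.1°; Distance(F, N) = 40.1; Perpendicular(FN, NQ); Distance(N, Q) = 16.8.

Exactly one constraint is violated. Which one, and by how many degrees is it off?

Perpendicular(FN, NQ) — off by 8.80°.

C = (0.00, 0.00) ✓; CF at -10.90° ✓; |CF| = 36.40 ✓; ∠CFN = 142.1° ✓; |FN| = 40.10 ✓; ∠(FN, NQ) = 81.20° ✗; |NQ| = 16.80 ✓.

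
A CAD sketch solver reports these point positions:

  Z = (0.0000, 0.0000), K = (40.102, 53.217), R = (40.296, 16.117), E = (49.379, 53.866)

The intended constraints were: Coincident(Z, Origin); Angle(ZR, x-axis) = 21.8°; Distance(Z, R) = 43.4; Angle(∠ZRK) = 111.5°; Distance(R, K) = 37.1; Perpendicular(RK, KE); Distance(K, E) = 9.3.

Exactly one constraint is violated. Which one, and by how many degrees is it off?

Perpendicular(RK, KE) — off by 3.70°.

Z = (0.00, 0.00) ✓; ZR at 21.80° ✓; |ZR| = 43.40 ✓; ∠ZRK = 111.5° ✓; |RK| = 37.10 ✓; ∠(RK, KE) = 86.30° ✗; |KE| = 9.300 ✓.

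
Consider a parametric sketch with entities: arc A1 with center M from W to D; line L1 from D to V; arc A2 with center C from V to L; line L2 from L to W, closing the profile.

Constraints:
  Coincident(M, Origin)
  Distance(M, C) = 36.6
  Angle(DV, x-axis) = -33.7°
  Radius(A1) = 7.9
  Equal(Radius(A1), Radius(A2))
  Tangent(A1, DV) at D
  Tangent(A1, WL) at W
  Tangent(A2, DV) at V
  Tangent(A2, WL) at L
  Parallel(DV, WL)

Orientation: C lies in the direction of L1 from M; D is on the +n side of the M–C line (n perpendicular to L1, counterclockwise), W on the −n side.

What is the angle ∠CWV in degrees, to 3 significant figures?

11.2°

The slot axis is L1's direction at -33.7°, so u = (cos -33.7°, sin -33.7°) = (0.832, -0.555) and n = (−sin -33.7°, cos -33.7°) = (0.555, 0.832). M is at the origin and C lies 36.6 along u from M, so C = 36.6·u = (30.4, -20.3). Tangency of A1 to both parallel lines with radius 7.9 puts D and W at M ± 7.9·n: D = (4.38, 6.57), W = (-4.38, -6.57). Equal radii place V and L the same way about C: V = C + 7.9·n = (34.8, -13.7), L = C − 7.9·n = (26.1, -26.9). Then cos ∠CWV = WC·WV / (|WC||WV|), giving 11.2°.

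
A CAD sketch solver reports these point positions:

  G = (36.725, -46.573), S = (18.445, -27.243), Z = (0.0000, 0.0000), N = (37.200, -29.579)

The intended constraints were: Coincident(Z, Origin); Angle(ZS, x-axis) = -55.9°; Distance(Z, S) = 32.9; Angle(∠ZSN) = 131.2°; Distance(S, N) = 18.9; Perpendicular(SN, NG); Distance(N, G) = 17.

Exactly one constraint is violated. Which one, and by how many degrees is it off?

Perpendicular(SN, NG) — off by 5.50°.

Z = (0.00, 0.00) ✓; ZS at -55.90° ✓; |ZS| = 32.90 ✓; ∠ZSN = 131.2° ✓; |SN| = 18.90 ✓; ∠(SN, NG) = 84.50° ✗; |NG| = 17.00 ✓.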